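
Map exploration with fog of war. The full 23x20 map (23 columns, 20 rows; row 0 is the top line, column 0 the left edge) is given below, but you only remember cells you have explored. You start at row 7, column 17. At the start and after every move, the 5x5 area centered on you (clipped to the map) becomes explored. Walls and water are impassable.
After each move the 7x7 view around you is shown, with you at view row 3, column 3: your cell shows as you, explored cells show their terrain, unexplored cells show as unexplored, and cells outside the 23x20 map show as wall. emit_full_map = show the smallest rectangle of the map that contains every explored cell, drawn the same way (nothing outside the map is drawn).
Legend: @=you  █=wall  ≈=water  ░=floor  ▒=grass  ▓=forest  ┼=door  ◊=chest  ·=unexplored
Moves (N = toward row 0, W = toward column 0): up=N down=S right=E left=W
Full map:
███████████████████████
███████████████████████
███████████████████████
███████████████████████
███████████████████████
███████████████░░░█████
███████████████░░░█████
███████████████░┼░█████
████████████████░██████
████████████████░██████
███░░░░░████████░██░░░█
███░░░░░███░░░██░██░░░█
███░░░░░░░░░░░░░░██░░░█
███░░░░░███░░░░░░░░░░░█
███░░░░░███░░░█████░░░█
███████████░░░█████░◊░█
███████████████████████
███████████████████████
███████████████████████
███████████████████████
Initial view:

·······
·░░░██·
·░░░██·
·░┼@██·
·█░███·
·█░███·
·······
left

·······
·█░░░██
·█░░░██
·█░@░██
·██░███
·██░███
·······

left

·······
·██░░░█
·██░░░█
·██@┼░█
·███░██
·███░██
·······

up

·······
·█████·
·██░░░█
·██@░░█
·██░┼░█
·███░██
·███░██

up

·······
·█████·
·█████·
·██@░░█
·██░░░█
·██░┼░█
·███░██

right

·······
██████·
██████·
██░@░██
██░░░██
██░┼░██
███░███

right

·······
██████·
██████·
█░░@██·
█░░░██·
█░┼░██·
██░███·

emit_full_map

███████
███████
██░░@██
██░░░██
██░┼░██
███░███
███░███

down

██████·
██████·
█░░░██·
█░░@██·
█░┼░██·
██░███·
██░███·

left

███████
███████
██░░░██
██░@░██
██░┼░██
███░███
███░███

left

·██████
·██████
·██░░░█
·██@░░█
·██░┼░█
·███░██
·███░██

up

·······
·██████
·██████
·██@░░█
·██░░░█
·██░┼░█
·███░██

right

·······
███████
███████
██░@░██
██░░░██
██░┼░██
███░███

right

·······
██████·
██████·
█░░@██·
█░░░██·
█░┼░██·
██░███·

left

·······
███████
███████
██░@░██
██░░░██
██░┼░██
███░███

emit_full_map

███████
███████
██░@░██
██░░░██
██░┼░██
███░███
███░███

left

·······
·██████
·██████
·██@░░█
·██░░░█
·██░┼░█
·███░██


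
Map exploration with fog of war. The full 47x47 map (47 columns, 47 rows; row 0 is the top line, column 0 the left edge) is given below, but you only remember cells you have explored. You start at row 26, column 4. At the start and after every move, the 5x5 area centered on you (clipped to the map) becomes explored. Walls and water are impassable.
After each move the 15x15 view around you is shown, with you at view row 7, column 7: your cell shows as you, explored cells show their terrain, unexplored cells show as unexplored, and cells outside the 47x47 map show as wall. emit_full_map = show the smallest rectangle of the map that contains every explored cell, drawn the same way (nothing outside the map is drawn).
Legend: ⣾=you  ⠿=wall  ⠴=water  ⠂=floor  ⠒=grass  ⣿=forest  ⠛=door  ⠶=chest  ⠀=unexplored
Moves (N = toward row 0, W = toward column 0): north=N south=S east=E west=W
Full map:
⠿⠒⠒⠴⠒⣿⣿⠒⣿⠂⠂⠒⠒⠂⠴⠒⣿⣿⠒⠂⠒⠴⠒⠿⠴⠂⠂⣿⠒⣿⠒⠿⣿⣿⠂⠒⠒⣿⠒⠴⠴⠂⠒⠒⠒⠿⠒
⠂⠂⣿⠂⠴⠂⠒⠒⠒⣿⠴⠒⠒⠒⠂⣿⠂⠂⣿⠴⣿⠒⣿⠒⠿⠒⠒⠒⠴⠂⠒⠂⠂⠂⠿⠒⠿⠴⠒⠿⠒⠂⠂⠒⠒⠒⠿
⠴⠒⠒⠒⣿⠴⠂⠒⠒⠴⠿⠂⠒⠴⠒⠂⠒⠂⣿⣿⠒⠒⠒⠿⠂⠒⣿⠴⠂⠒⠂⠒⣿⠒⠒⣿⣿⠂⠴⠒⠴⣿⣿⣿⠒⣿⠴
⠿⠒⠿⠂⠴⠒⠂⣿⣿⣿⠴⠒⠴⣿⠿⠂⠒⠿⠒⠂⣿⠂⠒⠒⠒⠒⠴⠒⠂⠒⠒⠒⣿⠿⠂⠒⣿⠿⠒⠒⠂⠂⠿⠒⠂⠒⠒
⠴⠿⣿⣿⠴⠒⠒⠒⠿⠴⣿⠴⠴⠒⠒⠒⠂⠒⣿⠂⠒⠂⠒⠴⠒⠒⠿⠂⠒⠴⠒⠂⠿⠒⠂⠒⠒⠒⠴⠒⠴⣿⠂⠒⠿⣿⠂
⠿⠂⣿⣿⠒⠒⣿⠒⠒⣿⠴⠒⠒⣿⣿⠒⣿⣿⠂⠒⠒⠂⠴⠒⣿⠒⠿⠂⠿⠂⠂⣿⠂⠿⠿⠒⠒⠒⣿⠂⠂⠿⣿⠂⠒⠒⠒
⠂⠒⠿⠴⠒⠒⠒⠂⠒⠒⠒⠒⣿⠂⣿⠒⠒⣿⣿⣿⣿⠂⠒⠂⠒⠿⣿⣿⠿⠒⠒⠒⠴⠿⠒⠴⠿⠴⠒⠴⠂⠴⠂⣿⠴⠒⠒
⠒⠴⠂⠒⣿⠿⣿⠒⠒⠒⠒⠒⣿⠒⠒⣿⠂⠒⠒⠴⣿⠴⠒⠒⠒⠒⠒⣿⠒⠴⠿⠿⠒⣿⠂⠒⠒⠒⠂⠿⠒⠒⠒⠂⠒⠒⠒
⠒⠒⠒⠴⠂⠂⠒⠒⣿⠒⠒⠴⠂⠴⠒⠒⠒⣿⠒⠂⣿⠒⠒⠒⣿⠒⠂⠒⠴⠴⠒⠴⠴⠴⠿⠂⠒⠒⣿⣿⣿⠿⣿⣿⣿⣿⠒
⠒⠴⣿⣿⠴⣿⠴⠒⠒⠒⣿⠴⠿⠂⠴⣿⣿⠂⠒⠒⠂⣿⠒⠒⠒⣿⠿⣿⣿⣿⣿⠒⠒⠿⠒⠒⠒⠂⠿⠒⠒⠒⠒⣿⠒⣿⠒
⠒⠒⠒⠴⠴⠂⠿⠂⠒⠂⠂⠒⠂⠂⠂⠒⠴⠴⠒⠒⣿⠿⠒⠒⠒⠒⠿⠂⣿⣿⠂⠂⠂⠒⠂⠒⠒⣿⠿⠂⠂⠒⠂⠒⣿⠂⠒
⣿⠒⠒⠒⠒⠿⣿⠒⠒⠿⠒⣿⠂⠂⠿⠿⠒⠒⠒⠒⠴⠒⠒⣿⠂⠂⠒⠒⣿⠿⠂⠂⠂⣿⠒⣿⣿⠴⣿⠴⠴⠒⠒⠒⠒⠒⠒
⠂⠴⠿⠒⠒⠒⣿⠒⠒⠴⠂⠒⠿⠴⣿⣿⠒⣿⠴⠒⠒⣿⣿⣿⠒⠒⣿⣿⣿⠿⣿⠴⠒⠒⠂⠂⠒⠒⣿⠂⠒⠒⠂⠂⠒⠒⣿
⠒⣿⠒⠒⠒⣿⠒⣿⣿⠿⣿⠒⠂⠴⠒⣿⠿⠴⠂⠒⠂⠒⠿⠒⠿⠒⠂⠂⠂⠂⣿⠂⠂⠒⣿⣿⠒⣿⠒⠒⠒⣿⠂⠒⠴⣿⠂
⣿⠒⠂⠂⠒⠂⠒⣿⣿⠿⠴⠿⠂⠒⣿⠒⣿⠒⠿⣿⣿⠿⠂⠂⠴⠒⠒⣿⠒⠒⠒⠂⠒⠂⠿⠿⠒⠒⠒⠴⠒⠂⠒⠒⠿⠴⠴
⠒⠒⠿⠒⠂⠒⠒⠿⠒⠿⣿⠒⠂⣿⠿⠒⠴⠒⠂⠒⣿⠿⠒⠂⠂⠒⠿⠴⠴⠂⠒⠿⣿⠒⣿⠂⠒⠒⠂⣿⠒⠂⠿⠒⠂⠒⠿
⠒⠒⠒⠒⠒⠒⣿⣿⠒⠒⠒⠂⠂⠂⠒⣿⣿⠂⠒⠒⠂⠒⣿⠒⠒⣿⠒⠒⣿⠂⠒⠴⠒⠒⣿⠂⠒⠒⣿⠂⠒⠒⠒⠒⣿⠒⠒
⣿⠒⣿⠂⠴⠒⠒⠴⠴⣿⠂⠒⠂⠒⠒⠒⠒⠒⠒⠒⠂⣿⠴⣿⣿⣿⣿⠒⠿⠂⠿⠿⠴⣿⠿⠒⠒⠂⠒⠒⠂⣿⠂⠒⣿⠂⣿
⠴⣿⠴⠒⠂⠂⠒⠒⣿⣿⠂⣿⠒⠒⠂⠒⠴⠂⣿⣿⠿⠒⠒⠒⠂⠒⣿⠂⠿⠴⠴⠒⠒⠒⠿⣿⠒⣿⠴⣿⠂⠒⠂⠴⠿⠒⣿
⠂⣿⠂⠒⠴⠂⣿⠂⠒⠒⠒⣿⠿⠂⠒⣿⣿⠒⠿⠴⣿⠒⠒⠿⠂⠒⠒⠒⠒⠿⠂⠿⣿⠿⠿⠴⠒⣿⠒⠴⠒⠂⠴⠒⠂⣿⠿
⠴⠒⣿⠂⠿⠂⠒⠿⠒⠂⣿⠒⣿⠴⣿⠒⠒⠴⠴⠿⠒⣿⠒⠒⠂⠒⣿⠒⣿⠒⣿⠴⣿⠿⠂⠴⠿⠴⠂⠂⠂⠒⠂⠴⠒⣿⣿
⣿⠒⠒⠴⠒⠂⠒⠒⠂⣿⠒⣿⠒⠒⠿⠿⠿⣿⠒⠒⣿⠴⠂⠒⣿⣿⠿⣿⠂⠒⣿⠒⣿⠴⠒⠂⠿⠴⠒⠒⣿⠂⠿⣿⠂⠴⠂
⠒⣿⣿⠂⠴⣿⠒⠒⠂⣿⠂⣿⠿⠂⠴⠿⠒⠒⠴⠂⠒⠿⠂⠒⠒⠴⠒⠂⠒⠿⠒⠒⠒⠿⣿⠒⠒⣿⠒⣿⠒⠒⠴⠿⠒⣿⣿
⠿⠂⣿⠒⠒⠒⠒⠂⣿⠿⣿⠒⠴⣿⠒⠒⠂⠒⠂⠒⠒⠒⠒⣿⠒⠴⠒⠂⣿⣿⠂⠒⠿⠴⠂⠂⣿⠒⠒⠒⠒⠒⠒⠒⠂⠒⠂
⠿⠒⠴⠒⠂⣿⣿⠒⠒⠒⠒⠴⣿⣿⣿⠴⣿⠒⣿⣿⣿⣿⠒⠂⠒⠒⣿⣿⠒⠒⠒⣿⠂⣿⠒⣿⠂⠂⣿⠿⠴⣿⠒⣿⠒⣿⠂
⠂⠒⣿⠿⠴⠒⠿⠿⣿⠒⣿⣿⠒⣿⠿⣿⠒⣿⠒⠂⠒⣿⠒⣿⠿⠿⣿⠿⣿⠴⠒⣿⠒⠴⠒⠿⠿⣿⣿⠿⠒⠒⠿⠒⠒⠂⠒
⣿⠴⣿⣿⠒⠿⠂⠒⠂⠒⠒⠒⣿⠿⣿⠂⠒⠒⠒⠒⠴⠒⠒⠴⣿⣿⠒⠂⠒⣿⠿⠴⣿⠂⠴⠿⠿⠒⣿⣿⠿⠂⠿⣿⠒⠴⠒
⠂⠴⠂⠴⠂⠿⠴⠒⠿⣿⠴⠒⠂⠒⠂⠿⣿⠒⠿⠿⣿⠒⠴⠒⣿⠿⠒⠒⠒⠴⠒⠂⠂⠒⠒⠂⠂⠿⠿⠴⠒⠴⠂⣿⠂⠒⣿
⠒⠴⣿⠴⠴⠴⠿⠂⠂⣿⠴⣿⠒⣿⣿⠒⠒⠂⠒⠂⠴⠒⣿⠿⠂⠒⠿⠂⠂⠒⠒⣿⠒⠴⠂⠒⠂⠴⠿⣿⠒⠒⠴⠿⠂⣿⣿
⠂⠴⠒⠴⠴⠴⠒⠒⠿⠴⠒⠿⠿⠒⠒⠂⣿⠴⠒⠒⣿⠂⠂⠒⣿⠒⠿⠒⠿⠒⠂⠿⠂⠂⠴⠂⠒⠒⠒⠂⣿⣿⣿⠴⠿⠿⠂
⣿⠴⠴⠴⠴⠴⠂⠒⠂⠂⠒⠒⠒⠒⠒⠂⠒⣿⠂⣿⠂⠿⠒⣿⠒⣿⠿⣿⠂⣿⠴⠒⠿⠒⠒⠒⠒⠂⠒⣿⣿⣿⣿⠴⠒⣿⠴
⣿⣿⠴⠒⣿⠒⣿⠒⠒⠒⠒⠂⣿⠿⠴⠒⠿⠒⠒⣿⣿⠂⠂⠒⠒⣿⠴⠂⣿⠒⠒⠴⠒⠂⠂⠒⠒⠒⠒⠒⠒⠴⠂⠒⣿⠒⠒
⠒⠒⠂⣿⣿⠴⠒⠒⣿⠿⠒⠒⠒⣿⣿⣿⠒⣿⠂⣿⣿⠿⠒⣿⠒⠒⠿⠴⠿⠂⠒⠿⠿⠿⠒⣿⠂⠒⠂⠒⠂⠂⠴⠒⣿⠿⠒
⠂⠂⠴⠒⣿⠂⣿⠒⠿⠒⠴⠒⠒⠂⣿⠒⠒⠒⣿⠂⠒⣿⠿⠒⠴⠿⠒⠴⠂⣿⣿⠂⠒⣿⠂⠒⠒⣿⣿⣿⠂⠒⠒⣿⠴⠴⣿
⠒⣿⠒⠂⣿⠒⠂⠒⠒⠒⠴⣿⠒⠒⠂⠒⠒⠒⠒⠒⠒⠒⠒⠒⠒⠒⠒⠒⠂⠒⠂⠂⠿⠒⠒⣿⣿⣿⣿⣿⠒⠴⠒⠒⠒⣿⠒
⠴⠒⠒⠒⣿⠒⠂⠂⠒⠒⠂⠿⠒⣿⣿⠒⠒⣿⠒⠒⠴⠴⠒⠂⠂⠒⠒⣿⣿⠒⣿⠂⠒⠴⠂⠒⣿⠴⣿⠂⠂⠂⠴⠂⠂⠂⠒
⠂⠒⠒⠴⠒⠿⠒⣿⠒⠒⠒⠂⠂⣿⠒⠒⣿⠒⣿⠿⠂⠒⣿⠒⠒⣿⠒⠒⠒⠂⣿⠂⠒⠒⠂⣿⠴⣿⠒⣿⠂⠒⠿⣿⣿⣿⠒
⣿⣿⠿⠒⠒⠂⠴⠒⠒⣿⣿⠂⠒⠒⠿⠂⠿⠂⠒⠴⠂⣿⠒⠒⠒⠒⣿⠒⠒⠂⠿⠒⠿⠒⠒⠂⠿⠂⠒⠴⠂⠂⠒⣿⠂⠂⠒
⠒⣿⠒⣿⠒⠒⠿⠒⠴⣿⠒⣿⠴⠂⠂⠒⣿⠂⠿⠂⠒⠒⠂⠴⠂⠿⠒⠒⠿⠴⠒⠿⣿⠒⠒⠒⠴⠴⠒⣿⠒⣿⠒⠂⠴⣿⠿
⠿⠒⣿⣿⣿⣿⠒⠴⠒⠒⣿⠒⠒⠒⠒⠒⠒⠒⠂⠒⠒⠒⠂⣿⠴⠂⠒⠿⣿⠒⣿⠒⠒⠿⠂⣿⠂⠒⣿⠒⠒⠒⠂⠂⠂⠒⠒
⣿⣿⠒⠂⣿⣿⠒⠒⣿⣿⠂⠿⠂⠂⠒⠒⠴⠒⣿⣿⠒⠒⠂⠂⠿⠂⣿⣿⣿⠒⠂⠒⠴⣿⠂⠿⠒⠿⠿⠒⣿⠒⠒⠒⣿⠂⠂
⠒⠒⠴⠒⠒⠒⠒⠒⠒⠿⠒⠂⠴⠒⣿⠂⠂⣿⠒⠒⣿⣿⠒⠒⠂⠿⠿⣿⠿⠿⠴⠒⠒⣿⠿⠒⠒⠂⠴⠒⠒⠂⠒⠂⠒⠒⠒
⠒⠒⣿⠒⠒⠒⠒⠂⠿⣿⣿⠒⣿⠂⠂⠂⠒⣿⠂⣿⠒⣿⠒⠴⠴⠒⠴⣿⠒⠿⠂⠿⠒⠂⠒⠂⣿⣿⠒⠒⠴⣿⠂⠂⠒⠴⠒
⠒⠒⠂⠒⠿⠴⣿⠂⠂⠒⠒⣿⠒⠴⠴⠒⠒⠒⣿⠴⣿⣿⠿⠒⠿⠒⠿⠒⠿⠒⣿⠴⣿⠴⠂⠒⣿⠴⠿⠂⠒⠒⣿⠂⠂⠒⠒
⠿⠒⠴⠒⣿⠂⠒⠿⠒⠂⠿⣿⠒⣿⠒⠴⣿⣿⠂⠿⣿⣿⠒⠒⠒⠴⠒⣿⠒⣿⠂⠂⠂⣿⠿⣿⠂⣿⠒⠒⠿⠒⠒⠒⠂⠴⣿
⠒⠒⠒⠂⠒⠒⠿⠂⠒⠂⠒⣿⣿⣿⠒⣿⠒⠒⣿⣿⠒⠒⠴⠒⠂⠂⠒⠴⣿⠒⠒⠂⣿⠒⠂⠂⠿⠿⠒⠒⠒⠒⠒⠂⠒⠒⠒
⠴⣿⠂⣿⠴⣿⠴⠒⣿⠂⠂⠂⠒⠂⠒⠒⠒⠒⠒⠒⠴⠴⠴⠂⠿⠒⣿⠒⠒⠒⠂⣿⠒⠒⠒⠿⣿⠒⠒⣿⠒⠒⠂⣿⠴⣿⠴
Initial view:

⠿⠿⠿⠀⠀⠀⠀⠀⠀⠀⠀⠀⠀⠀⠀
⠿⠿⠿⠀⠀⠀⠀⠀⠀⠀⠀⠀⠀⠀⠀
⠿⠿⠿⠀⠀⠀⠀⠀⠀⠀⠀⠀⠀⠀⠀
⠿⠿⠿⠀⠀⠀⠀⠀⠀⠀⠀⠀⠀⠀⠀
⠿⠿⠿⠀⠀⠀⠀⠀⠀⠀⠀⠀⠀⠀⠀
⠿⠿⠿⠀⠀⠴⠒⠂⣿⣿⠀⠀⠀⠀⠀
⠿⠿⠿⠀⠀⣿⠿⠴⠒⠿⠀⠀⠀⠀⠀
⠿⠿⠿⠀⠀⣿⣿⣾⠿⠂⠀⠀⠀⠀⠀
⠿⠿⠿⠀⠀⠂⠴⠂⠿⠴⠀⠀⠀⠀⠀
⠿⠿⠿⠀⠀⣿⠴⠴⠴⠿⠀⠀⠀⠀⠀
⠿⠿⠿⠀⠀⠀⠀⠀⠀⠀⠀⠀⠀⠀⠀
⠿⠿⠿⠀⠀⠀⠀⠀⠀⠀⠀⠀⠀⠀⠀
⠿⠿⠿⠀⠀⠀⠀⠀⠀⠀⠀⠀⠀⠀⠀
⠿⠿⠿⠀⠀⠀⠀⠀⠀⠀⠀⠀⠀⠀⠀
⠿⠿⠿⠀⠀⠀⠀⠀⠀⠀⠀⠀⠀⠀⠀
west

⠿⠿⠿⠿⠀⠀⠀⠀⠀⠀⠀⠀⠀⠀⠀
⠿⠿⠿⠿⠀⠀⠀⠀⠀⠀⠀⠀⠀⠀⠀
⠿⠿⠿⠿⠀⠀⠀⠀⠀⠀⠀⠀⠀⠀⠀
⠿⠿⠿⠿⠀⠀⠀⠀⠀⠀⠀⠀⠀⠀⠀
⠿⠿⠿⠿⠀⠀⠀⠀⠀⠀⠀⠀⠀⠀⠀
⠿⠿⠿⠿⠀⠒⠴⠒⠂⣿⣿⠀⠀⠀⠀
⠿⠿⠿⠿⠀⠒⣿⠿⠴⠒⠿⠀⠀⠀⠀
⠿⠿⠿⠿⠀⠴⣿⣾⠒⠿⠂⠀⠀⠀⠀
⠿⠿⠿⠿⠀⠴⠂⠴⠂⠿⠴⠀⠀⠀⠀
⠿⠿⠿⠿⠀⠴⣿⠴⠴⠴⠿⠀⠀⠀⠀
⠿⠿⠿⠿⠀⠀⠀⠀⠀⠀⠀⠀⠀⠀⠀
⠿⠿⠿⠿⠀⠀⠀⠀⠀⠀⠀⠀⠀⠀⠀
⠿⠿⠿⠿⠀⠀⠀⠀⠀⠀⠀⠀⠀⠀⠀
⠿⠿⠿⠿⠀⠀⠀⠀⠀⠀⠀⠀⠀⠀⠀
⠿⠿⠿⠿⠀⠀⠀⠀⠀⠀⠀⠀⠀⠀⠀

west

⠿⠿⠿⠿⠿⠀⠀⠀⠀⠀⠀⠀⠀⠀⠀
⠿⠿⠿⠿⠿⠀⠀⠀⠀⠀⠀⠀⠀⠀⠀
⠿⠿⠿⠿⠿⠀⠀⠀⠀⠀⠀⠀⠀⠀⠀
⠿⠿⠿⠿⠿⠀⠀⠀⠀⠀⠀⠀⠀⠀⠀
⠿⠿⠿⠿⠿⠀⠀⠀⠀⠀⠀⠀⠀⠀⠀
⠿⠿⠿⠿⠿⠿⠒⠴⠒⠂⣿⣿⠀⠀⠀
⠿⠿⠿⠿⠿⠂⠒⣿⠿⠴⠒⠿⠀⠀⠀
⠿⠿⠿⠿⠿⣿⠴⣾⣿⠒⠿⠂⠀⠀⠀
⠿⠿⠿⠿⠿⠂⠴⠂⠴⠂⠿⠴⠀⠀⠀
⠿⠿⠿⠿⠿⠒⠴⣿⠴⠴⠴⠿⠀⠀⠀
⠿⠿⠿⠿⠿⠀⠀⠀⠀⠀⠀⠀⠀⠀⠀
⠿⠿⠿⠿⠿⠀⠀⠀⠀⠀⠀⠀⠀⠀⠀
⠿⠿⠿⠿⠿⠀⠀⠀⠀⠀⠀⠀⠀⠀⠀
⠿⠿⠿⠿⠿⠀⠀⠀⠀⠀⠀⠀⠀⠀⠀
⠿⠿⠿⠿⠿⠀⠀⠀⠀⠀⠀⠀⠀⠀⠀

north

⠿⠿⠿⠿⠿⠀⠀⠀⠀⠀⠀⠀⠀⠀⠀
⠿⠿⠿⠿⠿⠀⠀⠀⠀⠀⠀⠀⠀⠀⠀
⠿⠿⠿⠿⠿⠀⠀⠀⠀⠀⠀⠀⠀⠀⠀
⠿⠿⠿⠿⠿⠀⠀⠀⠀⠀⠀⠀⠀⠀⠀
⠿⠿⠿⠿⠿⠀⠀⠀⠀⠀⠀⠀⠀⠀⠀
⠿⠿⠿⠿⠿⠿⠂⣿⠒⠒⠀⠀⠀⠀⠀
⠿⠿⠿⠿⠿⠿⠒⠴⠒⠂⣿⣿⠀⠀⠀
⠿⠿⠿⠿⠿⠂⠒⣾⠿⠴⠒⠿⠀⠀⠀
⠿⠿⠿⠿⠿⣿⠴⣿⣿⠒⠿⠂⠀⠀⠀
⠿⠿⠿⠿⠿⠂⠴⠂⠴⠂⠿⠴⠀⠀⠀
⠿⠿⠿⠿⠿⠒⠴⣿⠴⠴⠴⠿⠀⠀⠀
⠿⠿⠿⠿⠿⠀⠀⠀⠀⠀⠀⠀⠀⠀⠀
⠿⠿⠿⠿⠿⠀⠀⠀⠀⠀⠀⠀⠀⠀⠀
⠿⠿⠿⠿⠿⠀⠀⠀⠀⠀⠀⠀⠀⠀⠀
⠿⠿⠿⠿⠿⠀⠀⠀⠀⠀⠀⠀⠀⠀⠀

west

⠿⠿⠿⠿⠿⠿⠀⠀⠀⠀⠀⠀⠀⠀⠀
⠿⠿⠿⠿⠿⠿⠀⠀⠀⠀⠀⠀⠀⠀⠀
⠿⠿⠿⠿⠿⠿⠀⠀⠀⠀⠀⠀⠀⠀⠀
⠿⠿⠿⠿⠿⠿⠀⠀⠀⠀⠀⠀⠀⠀⠀
⠿⠿⠿⠿⠿⠿⠀⠀⠀⠀⠀⠀⠀⠀⠀
⠿⠿⠿⠿⠿⠿⠿⠂⣿⠒⠒⠀⠀⠀⠀
⠿⠿⠿⠿⠿⠿⠿⠒⠴⠒⠂⣿⣿⠀⠀
⠿⠿⠿⠿⠿⠿⠂⣾⣿⠿⠴⠒⠿⠀⠀
⠿⠿⠿⠿⠿⠿⣿⠴⣿⣿⠒⠿⠂⠀⠀
⠿⠿⠿⠿⠿⠿⠂⠴⠂⠴⠂⠿⠴⠀⠀
⠿⠿⠿⠿⠿⠿⠒⠴⣿⠴⠴⠴⠿⠀⠀
⠿⠿⠿⠿⠿⠿⠀⠀⠀⠀⠀⠀⠀⠀⠀
⠿⠿⠿⠿⠿⠿⠀⠀⠀⠀⠀⠀⠀⠀⠀
⠿⠿⠿⠿⠿⠿⠀⠀⠀⠀⠀⠀⠀⠀⠀
⠿⠿⠿⠿⠿⠿⠀⠀⠀⠀⠀⠀⠀⠀⠀

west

⠿⠿⠿⠿⠿⠿⠿⠀⠀⠀⠀⠀⠀⠀⠀
⠿⠿⠿⠿⠿⠿⠿⠀⠀⠀⠀⠀⠀⠀⠀
⠿⠿⠿⠿⠿⠿⠿⠀⠀⠀⠀⠀⠀⠀⠀
⠿⠿⠿⠿⠿⠿⠿⠀⠀⠀⠀⠀⠀⠀⠀
⠿⠿⠿⠿⠿⠿⠿⠀⠀⠀⠀⠀⠀⠀⠀
⠿⠿⠿⠿⠿⠿⠿⠿⠂⣿⠒⠒⠀⠀⠀
⠿⠿⠿⠿⠿⠿⠿⠿⠒⠴⠒⠂⣿⣿⠀
⠿⠿⠿⠿⠿⠿⠿⣾⠒⣿⠿⠴⠒⠿⠀
⠿⠿⠿⠿⠿⠿⠿⣿⠴⣿⣿⠒⠿⠂⠀
⠿⠿⠿⠿⠿⠿⠿⠂⠴⠂⠴⠂⠿⠴⠀
⠿⠿⠿⠿⠿⠿⠿⠒⠴⣿⠴⠴⠴⠿⠀
⠿⠿⠿⠿⠿⠿⠿⠀⠀⠀⠀⠀⠀⠀⠀
⠿⠿⠿⠿⠿⠿⠿⠀⠀⠀⠀⠀⠀⠀⠀
⠿⠿⠿⠿⠿⠿⠿⠀⠀⠀⠀⠀⠀⠀⠀
⠿⠿⠿⠿⠿⠿⠿⠀⠀⠀⠀⠀⠀⠀⠀

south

⠿⠿⠿⠿⠿⠿⠿⠀⠀⠀⠀⠀⠀⠀⠀
⠿⠿⠿⠿⠿⠿⠿⠀⠀⠀⠀⠀⠀⠀⠀
⠿⠿⠿⠿⠿⠿⠿⠀⠀⠀⠀⠀⠀⠀⠀
⠿⠿⠿⠿⠿⠿⠿⠀⠀⠀⠀⠀⠀⠀⠀
⠿⠿⠿⠿⠿⠿⠿⠿⠂⣿⠒⠒⠀⠀⠀
⠿⠿⠿⠿⠿⠿⠿⠿⠒⠴⠒⠂⣿⣿⠀
⠿⠿⠿⠿⠿⠿⠿⠂⠒⣿⠿⠴⠒⠿⠀
⠿⠿⠿⠿⠿⠿⠿⣾⠴⣿⣿⠒⠿⠂⠀
⠿⠿⠿⠿⠿⠿⠿⠂⠴⠂⠴⠂⠿⠴⠀
⠿⠿⠿⠿⠿⠿⠿⠒⠴⣿⠴⠴⠴⠿⠀
⠿⠿⠿⠿⠿⠿⠿⠀⠀⠀⠀⠀⠀⠀⠀
⠿⠿⠿⠿⠿⠿⠿⠀⠀⠀⠀⠀⠀⠀⠀
⠿⠿⠿⠿⠿⠿⠿⠀⠀⠀⠀⠀⠀⠀⠀
⠿⠿⠿⠿⠿⠿⠿⠀⠀⠀⠀⠀⠀⠀⠀
⠿⠿⠿⠿⠿⠿⠿⠀⠀⠀⠀⠀⠀⠀⠀

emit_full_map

⠿⠂⣿⠒⠒⠀⠀
⠿⠒⠴⠒⠂⣿⣿
⠂⠒⣿⠿⠴⠒⠿
⣾⠴⣿⣿⠒⠿⠂
⠂⠴⠂⠴⠂⠿⠴
⠒⠴⣿⠴⠴⠴⠿

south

⠿⠿⠿⠿⠿⠿⠿⠀⠀⠀⠀⠀⠀⠀⠀
⠿⠿⠿⠿⠿⠿⠿⠀⠀⠀⠀⠀⠀⠀⠀
⠿⠿⠿⠿⠿⠿⠿⠀⠀⠀⠀⠀⠀⠀⠀
⠿⠿⠿⠿⠿⠿⠿⠿⠂⣿⠒⠒⠀⠀⠀
⠿⠿⠿⠿⠿⠿⠿⠿⠒⠴⠒⠂⣿⣿⠀
⠿⠿⠿⠿⠿⠿⠿⠂⠒⣿⠿⠴⠒⠿⠀
⠿⠿⠿⠿⠿⠿⠿⣿⠴⣿⣿⠒⠿⠂⠀
⠿⠿⠿⠿⠿⠿⠿⣾⠴⠂⠴⠂⠿⠴⠀
⠿⠿⠿⠿⠿⠿⠿⠒⠴⣿⠴⠴⠴⠿⠀
⠿⠿⠿⠿⠿⠿⠿⠂⠴⠒⠀⠀⠀⠀⠀
⠿⠿⠿⠿⠿⠿⠿⠀⠀⠀⠀⠀⠀⠀⠀
⠿⠿⠿⠿⠿⠿⠿⠀⠀⠀⠀⠀⠀⠀⠀
⠿⠿⠿⠿⠿⠿⠿⠀⠀⠀⠀⠀⠀⠀⠀
⠿⠿⠿⠿⠿⠿⠿⠀⠀⠀⠀⠀⠀⠀⠀
⠿⠿⠿⠿⠿⠿⠿⠀⠀⠀⠀⠀⠀⠀⠀

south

⠿⠿⠿⠿⠿⠿⠿⠀⠀⠀⠀⠀⠀⠀⠀
⠿⠿⠿⠿⠿⠿⠿⠀⠀⠀⠀⠀⠀⠀⠀
⠿⠿⠿⠿⠿⠿⠿⠿⠂⣿⠒⠒⠀⠀⠀
⠿⠿⠿⠿⠿⠿⠿⠿⠒⠴⠒⠂⣿⣿⠀
⠿⠿⠿⠿⠿⠿⠿⠂⠒⣿⠿⠴⠒⠿⠀
⠿⠿⠿⠿⠿⠿⠿⣿⠴⣿⣿⠒⠿⠂⠀
⠿⠿⠿⠿⠿⠿⠿⠂⠴⠂⠴⠂⠿⠴⠀
⠿⠿⠿⠿⠿⠿⠿⣾⠴⣿⠴⠴⠴⠿⠀
⠿⠿⠿⠿⠿⠿⠿⠂⠴⠒⠀⠀⠀⠀⠀
⠿⠿⠿⠿⠿⠿⠿⣿⠴⠴⠀⠀⠀⠀⠀
⠿⠿⠿⠿⠿⠿⠿⠀⠀⠀⠀⠀⠀⠀⠀
⠿⠿⠿⠿⠿⠿⠿⠀⠀⠀⠀⠀⠀⠀⠀
⠿⠿⠿⠿⠿⠿⠿⠀⠀⠀⠀⠀⠀⠀⠀
⠿⠿⠿⠿⠿⠿⠿⠀⠀⠀⠀⠀⠀⠀⠀
⠿⠿⠿⠿⠿⠿⠿⠀⠀⠀⠀⠀⠀⠀⠀

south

⠿⠿⠿⠿⠿⠿⠿⠀⠀⠀⠀⠀⠀⠀⠀
⠿⠿⠿⠿⠿⠿⠿⠿⠂⣿⠒⠒⠀⠀⠀
⠿⠿⠿⠿⠿⠿⠿⠿⠒⠴⠒⠂⣿⣿⠀
⠿⠿⠿⠿⠿⠿⠿⠂⠒⣿⠿⠴⠒⠿⠀
⠿⠿⠿⠿⠿⠿⠿⣿⠴⣿⣿⠒⠿⠂⠀
⠿⠿⠿⠿⠿⠿⠿⠂⠴⠂⠴⠂⠿⠴⠀
⠿⠿⠿⠿⠿⠿⠿⠒⠴⣿⠴⠴⠴⠿⠀
⠿⠿⠿⠿⠿⠿⠿⣾⠴⠒⠀⠀⠀⠀⠀
⠿⠿⠿⠿⠿⠿⠿⣿⠴⠴⠀⠀⠀⠀⠀
⠿⠿⠿⠿⠿⠿⠿⣿⣿⠴⠀⠀⠀⠀⠀
⠿⠿⠿⠿⠿⠿⠿⠀⠀⠀⠀⠀⠀⠀⠀
⠿⠿⠿⠿⠿⠿⠿⠀⠀⠀⠀⠀⠀⠀⠀
⠿⠿⠿⠿⠿⠿⠿⠀⠀⠀⠀⠀⠀⠀⠀
⠿⠿⠿⠿⠿⠿⠿⠀⠀⠀⠀⠀⠀⠀⠀
⠿⠿⠿⠿⠿⠿⠿⠀⠀⠀⠀⠀⠀⠀⠀

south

⠿⠿⠿⠿⠿⠿⠿⠿⠂⣿⠒⠒⠀⠀⠀
⠿⠿⠿⠿⠿⠿⠿⠿⠒⠴⠒⠂⣿⣿⠀
⠿⠿⠿⠿⠿⠿⠿⠂⠒⣿⠿⠴⠒⠿⠀
⠿⠿⠿⠿⠿⠿⠿⣿⠴⣿⣿⠒⠿⠂⠀
⠿⠿⠿⠿⠿⠿⠿⠂⠴⠂⠴⠂⠿⠴⠀
⠿⠿⠿⠿⠿⠿⠿⠒⠴⣿⠴⠴⠴⠿⠀
⠿⠿⠿⠿⠿⠿⠿⠂⠴⠒⠀⠀⠀⠀⠀
⠿⠿⠿⠿⠿⠿⠿⣾⠴⠴⠀⠀⠀⠀⠀
⠿⠿⠿⠿⠿⠿⠿⣿⣿⠴⠀⠀⠀⠀⠀
⠿⠿⠿⠿⠿⠿⠿⠒⠒⠂⠀⠀⠀⠀⠀
⠿⠿⠿⠿⠿⠿⠿⠀⠀⠀⠀⠀⠀⠀⠀
⠿⠿⠿⠿⠿⠿⠿⠀⠀⠀⠀⠀⠀⠀⠀
⠿⠿⠿⠿⠿⠿⠿⠀⠀⠀⠀⠀⠀⠀⠀
⠿⠿⠿⠿⠿⠿⠿⠀⠀⠀⠀⠀⠀⠀⠀
⠿⠿⠿⠿⠿⠿⠿⠀⠀⠀⠀⠀⠀⠀⠀

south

⠿⠿⠿⠿⠿⠿⠿⠿⠒⠴⠒⠂⣿⣿⠀
⠿⠿⠿⠿⠿⠿⠿⠂⠒⣿⠿⠴⠒⠿⠀
⠿⠿⠿⠿⠿⠿⠿⣿⠴⣿⣿⠒⠿⠂⠀
⠿⠿⠿⠿⠿⠿⠿⠂⠴⠂⠴⠂⠿⠴⠀
⠿⠿⠿⠿⠿⠿⠿⠒⠴⣿⠴⠴⠴⠿⠀
⠿⠿⠿⠿⠿⠿⠿⠂⠴⠒⠀⠀⠀⠀⠀
⠿⠿⠿⠿⠿⠿⠿⣿⠴⠴⠀⠀⠀⠀⠀
⠿⠿⠿⠿⠿⠿⠿⣾⣿⠴⠀⠀⠀⠀⠀
⠿⠿⠿⠿⠿⠿⠿⠒⠒⠂⠀⠀⠀⠀⠀
⠿⠿⠿⠿⠿⠿⠿⠂⠂⠴⠀⠀⠀⠀⠀
⠿⠿⠿⠿⠿⠿⠿⠀⠀⠀⠀⠀⠀⠀⠀
⠿⠿⠿⠿⠿⠿⠿⠀⠀⠀⠀⠀⠀⠀⠀
⠿⠿⠿⠿⠿⠿⠿⠀⠀⠀⠀⠀⠀⠀⠀
⠿⠿⠿⠿⠿⠿⠿⠀⠀⠀⠀⠀⠀⠀⠀
⠿⠿⠿⠿⠿⠿⠿⠀⠀⠀⠀⠀⠀⠀⠀

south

⠿⠿⠿⠿⠿⠿⠿⠂⠒⣿⠿⠴⠒⠿⠀
⠿⠿⠿⠿⠿⠿⠿⣿⠴⣿⣿⠒⠿⠂⠀
⠿⠿⠿⠿⠿⠿⠿⠂⠴⠂⠴⠂⠿⠴⠀
⠿⠿⠿⠿⠿⠿⠿⠒⠴⣿⠴⠴⠴⠿⠀
⠿⠿⠿⠿⠿⠿⠿⠂⠴⠒⠀⠀⠀⠀⠀
⠿⠿⠿⠿⠿⠿⠿⣿⠴⠴⠀⠀⠀⠀⠀
⠿⠿⠿⠿⠿⠿⠿⣿⣿⠴⠀⠀⠀⠀⠀
⠿⠿⠿⠿⠿⠿⠿⣾⠒⠂⠀⠀⠀⠀⠀
⠿⠿⠿⠿⠿⠿⠿⠂⠂⠴⠀⠀⠀⠀⠀
⠿⠿⠿⠿⠿⠿⠿⠒⣿⠒⠀⠀⠀⠀⠀
⠿⠿⠿⠿⠿⠿⠿⠀⠀⠀⠀⠀⠀⠀⠀
⠿⠿⠿⠿⠿⠿⠿⠀⠀⠀⠀⠀⠀⠀⠀
⠿⠿⠿⠿⠿⠿⠿⠀⠀⠀⠀⠀⠀⠀⠀
⠿⠿⠿⠿⠿⠿⠿⠀⠀⠀⠀⠀⠀⠀⠀
⠿⠿⠿⠿⠿⠿⠿⠀⠀⠀⠀⠀⠀⠀⠀

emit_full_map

⠿⠂⣿⠒⠒⠀⠀
⠿⠒⠴⠒⠂⣿⣿
⠂⠒⣿⠿⠴⠒⠿
⣿⠴⣿⣿⠒⠿⠂
⠂⠴⠂⠴⠂⠿⠴
⠒⠴⣿⠴⠴⠴⠿
⠂⠴⠒⠀⠀⠀⠀
⣿⠴⠴⠀⠀⠀⠀
⣿⣿⠴⠀⠀⠀⠀
⣾⠒⠂⠀⠀⠀⠀
⠂⠂⠴⠀⠀⠀⠀
⠒⣿⠒⠀⠀⠀⠀


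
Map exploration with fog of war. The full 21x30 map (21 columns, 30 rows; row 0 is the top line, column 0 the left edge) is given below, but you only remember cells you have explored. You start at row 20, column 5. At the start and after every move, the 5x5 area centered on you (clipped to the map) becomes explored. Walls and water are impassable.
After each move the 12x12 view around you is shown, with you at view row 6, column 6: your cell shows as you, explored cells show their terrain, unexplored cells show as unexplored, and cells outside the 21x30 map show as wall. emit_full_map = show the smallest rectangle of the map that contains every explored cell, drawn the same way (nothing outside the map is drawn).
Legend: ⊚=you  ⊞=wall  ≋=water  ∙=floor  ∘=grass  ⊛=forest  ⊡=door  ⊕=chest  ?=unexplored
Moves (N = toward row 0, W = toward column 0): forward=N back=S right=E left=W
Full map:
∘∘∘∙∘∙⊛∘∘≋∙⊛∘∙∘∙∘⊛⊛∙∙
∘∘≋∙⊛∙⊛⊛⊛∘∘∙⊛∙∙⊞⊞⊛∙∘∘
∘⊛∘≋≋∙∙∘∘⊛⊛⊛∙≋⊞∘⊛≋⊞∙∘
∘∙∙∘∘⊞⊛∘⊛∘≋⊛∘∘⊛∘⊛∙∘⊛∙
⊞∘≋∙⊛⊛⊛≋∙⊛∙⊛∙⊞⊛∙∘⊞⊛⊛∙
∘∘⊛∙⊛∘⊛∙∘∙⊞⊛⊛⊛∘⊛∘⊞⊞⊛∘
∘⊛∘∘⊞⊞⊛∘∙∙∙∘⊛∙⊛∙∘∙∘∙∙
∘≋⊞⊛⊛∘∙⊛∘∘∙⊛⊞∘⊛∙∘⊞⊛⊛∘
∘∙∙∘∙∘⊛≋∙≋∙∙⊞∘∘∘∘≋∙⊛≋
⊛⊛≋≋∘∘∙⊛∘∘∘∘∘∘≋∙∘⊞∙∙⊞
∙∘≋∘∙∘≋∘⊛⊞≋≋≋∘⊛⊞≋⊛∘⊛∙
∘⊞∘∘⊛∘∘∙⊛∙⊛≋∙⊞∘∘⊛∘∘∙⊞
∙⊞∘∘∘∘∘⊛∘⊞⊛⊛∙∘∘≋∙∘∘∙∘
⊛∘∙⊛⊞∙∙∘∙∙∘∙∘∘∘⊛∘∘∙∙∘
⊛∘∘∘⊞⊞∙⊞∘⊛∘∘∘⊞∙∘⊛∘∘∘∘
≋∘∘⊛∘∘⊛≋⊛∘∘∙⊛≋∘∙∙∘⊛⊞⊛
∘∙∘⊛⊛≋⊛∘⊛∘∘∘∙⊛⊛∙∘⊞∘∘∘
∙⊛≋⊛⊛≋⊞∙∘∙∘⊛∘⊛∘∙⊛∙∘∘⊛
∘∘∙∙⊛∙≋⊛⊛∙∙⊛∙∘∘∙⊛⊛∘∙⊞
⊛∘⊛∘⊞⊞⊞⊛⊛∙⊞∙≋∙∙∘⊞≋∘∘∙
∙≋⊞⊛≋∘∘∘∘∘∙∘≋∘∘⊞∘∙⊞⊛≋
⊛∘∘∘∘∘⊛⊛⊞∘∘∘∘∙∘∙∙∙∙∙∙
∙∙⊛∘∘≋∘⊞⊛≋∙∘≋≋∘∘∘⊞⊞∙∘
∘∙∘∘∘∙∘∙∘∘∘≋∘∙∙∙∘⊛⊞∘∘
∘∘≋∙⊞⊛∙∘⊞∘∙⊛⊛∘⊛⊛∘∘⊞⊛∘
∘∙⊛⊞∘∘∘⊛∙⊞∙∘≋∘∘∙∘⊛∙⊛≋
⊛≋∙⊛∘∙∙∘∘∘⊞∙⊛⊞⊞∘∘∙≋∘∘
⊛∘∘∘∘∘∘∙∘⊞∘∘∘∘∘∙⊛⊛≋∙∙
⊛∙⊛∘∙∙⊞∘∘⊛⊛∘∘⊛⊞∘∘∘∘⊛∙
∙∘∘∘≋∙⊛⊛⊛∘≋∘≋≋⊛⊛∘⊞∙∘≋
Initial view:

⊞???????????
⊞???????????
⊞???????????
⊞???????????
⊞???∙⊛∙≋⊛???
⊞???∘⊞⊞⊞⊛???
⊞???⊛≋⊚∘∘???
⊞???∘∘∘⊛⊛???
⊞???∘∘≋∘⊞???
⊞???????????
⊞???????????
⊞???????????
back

⊞???????????
⊞???????????
⊞???????????
⊞???∙⊛∙≋⊛???
⊞???∘⊞⊞⊞⊛???
⊞???⊛≋∘∘∘???
⊞???∘∘⊚⊛⊛???
⊞???∘∘≋∘⊞???
⊞???∘∘∙∘∙???
⊞???????????
⊞???????????
⊞???????????

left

⊞⊞??????????
⊞⊞??????????
⊞⊞??????????
⊞⊞???∙⊛∙≋⊛??
⊞⊞??⊛∘⊞⊞⊞⊛??
⊞⊞??⊞⊛≋∘∘∘??
⊞⊞??∘∘⊚∘⊛⊛??
⊞⊞??⊛∘∘≋∘⊞??
⊞⊞??∘∘∘∙∘∙??
⊞⊞??????????
⊞⊞??????????
⊞⊞??????????

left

⊞⊞⊞?????????
⊞⊞⊞?????????
⊞⊞⊞?????????
⊞⊞⊞???∙⊛∙≋⊛?
⊞⊞⊞?∘⊛∘⊞⊞⊞⊛?
⊞⊞⊞?≋⊞⊛≋∘∘∘?
⊞⊞⊞?∘∘⊚∘∘⊛⊛?
⊞⊞⊞?∙⊛∘∘≋∘⊞?
⊞⊞⊞?∙∘∘∘∙∘∙?
⊞⊞⊞?????????
⊞⊞⊞?????????
⊞⊞⊞?????????

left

⊞⊞⊞⊞????????
⊞⊞⊞⊞????????
⊞⊞⊞⊞????????
⊞⊞⊞⊞???∙⊛∙≋⊛
⊞⊞⊞⊞⊛∘⊛∘⊞⊞⊞⊛
⊞⊞⊞⊞∙≋⊞⊛≋∘∘∘
⊞⊞⊞⊞⊛∘⊚∘∘∘⊛⊛
⊞⊞⊞⊞∙∙⊛∘∘≋∘⊞
⊞⊞⊞⊞∘∙∘∘∘∙∘∙
⊞⊞⊞⊞????????
⊞⊞⊞⊞????????
⊞⊞⊞⊞????????

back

⊞⊞⊞⊞????????
⊞⊞⊞⊞????????
⊞⊞⊞⊞???∙⊛∙≋⊛
⊞⊞⊞⊞⊛∘⊛∘⊞⊞⊞⊛
⊞⊞⊞⊞∙≋⊞⊛≋∘∘∘
⊞⊞⊞⊞⊛∘∘∘∘∘⊛⊛
⊞⊞⊞⊞∙∙⊚∘∘≋∘⊞
⊞⊞⊞⊞∘∙∘∘∘∙∘∙
⊞⊞⊞⊞∘∘≋∙⊞???
⊞⊞⊞⊞????????
⊞⊞⊞⊞????????
⊞⊞⊞⊞????????

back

⊞⊞⊞⊞????????
⊞⊞⊞⊞???∙⊛∙≋⊛
⊞⊞⊞⊞⊛∘⊛∘⊞⊞⊞⊛
⊞⊞⊞⊞∙≋⊞⊛≋∘∘∘
⊞⊞⊞⊞⊛∘∘∘∘∘⊛⊛
⊞⊞⊞⊞∙∙⊛∘∘≋∘⊞
⊞⊞⊞⊞∘∙⊚∘∘∙∘∙
⊞⊞⊞⊞∘∘≋∙⊞???
⊞⊞⊞⊞∘∙⊛⊞∘???
⊞⊞⊞⊞????????
⊞⊞⊞⊞????????
⊞⊞⊞⊞????????

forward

⊞⊞⊞⊞????????
⊞⊞⊞⊞????????
⊞⊞⊞⊞???∙⊛∙≋⊛
⊞⊞⊞⊞⊛∘⊛∘⊞⊞⊞⊛
⊞⊞⊞⊞∙≋⊞⊛≋∘∘∘
⊞⊞⊞⊞⊛∘∘∘∘∘⊛⊛
⊞⊞⊞⊞∙∙⊚∘∘≋∘⊞
⊞⊞⊞⊞∘∙∘∘∘∙∘∙
⊞⊞⊞⊞∘∘≋∙⊞???
⊞⊞⊞⊞∘∙⊛⊞∘???
⊞⊞⊞⊞????????
⊞⊞⊞⊞????????

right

⊞⊞⊞?????????
⊞⊞⊞?????????
⊞⊞⊞???∙⊛∙≋⊛?
⊞⊞⊞⊛∘⊛∘⊞⊞⊞⊛?
⊞⊞⊞∙≋⊞⊛≋∘∘∘?
⊞⊞⊞⊛∘∘∘∘∘⊛⊛?
⊞⊞⊞∙∙⊛⊚∘≋∘⊞?
⊞⊞⊞∘∙∘∘∘∙∘∙?
⊞⊞⊞∘∘≋∙⊞⊛???
⊞⊞⊞∘∙⊛⊞∘????
⊞⊞⊞?????????
⊞⊞⊞?????????

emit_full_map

???∙⊛∙≋⊛
⊛∘⊛∘⊞⊞⊞⊛
∙≋⊞⊛≋∘∘∘
⊛∘∘∘∘∘⊛⊛
∙∙⊛⊚∘≋∘⊞
∘∙∘∘∘∙∘∙
∘∘≋∙⊞⊛??
∘∙⊛⊞∘???

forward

⊞⊞⊞?????????
⊞⊞⊞?????????
⊞⊞⊞?????????
⊞⊞⊞???∙⊛∙≋⊛?
⊞⊞⊞⊛∘⊛∘⊞⊞⊞⊛?
⊞⊞⊞∙≋⊞⊛≋∘∘∘?
⊞⊞⊞⊛∘∘⊚∘∘⊛⊛?
⊞⊞⊞∙∙⊛∘∘≋∘⊞?
⊞⊞⊞∘∙∘∘∘∙∘∙?
⊞⊞⊞∘∘≋∙⊞⊛???
⊞⊞⊞∘∙⊛⊞∘????
⊞⊞⊞?????????

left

⊞⊞⊞⊞????????
⊞⊞⊞⊞????????
⊞⊞⊞⊞????????
⊞⊞⊞⊞???∙⊛∙≋⊛
⊞⊞⊞⊞⊛∘⊛∘⊞⊞⊞⊛
⊞⊞⊞⊞∙≋⊞⊛≋∘∘∘
⊞⊞⊞⊞⊛∘⊚∘∘∘⊛⊛
⊞⊞⊞⊞∙∙⊛∘∘≋∘⊞
⊞⊞⊞⊞∘∙∘∘∘∙∘∙
⊞⊞⊞⊞∘∘≋∙⊞⊛??
⊞⊞⊞⊞∘∙⊛⊞∘???
⊞⊞⊞⊞????????

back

⊞⊞⊞⊞????????
⊞⊞⊞⊞????????
⊞⊞⊞⊞???∙⊛∙≋⊛
⊞⊞⊞⊞⊛∘⊛∘⊞⊞⊞⊛
⊞⊞⊞⊞∙≋⊞⊛≋∘∘∘
⊞⊞⊞⊞⊛∘∘∘∘∘⊛⊛
⊞⊞⊞⊞∙∙⊚∘∘≋∘⊞
⊞⊞⊞⊞∘∙∘∘∘∙∘∙
⊞⊞⊞⊞∘∘≋∙⊞⊛??
⊞⊞⊞⊞∘∙⊛⊞∘???
⊞⊞⊞⊞????????
⊞⊞⊞⊞????????

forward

⊞⊞⊞⊞????????
⊞⊞⊞⊞????????
⊞⊞⊞⊞????????
⊞⊞⊞⊞???∙⊛∙≋⊛
⊞⊞⊞⊞⊛∘⊛∘⊞⊞⊞⊛
⊞⊞⊞⊞∙≋⊞⊛≋∘∘∘
⊞⊞⊞⊞⊛∘⊚∘∘∘⊛⊛
⊞⊞⊞⊞∙∙⊛∘∘≋∘⊞
⊞⊞⊞⊞∘∙∘∘∘∙∘∙
⊞⊞⊞⊞∘∘≋∙⊞⊛??
⊞⊞⊞⊞∘∙⊛⊞∘???
⊞⊞⊞⊞????????

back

⊞⊞⊞⊞????????
⊞⊞⊞⊞????????
⊞⊞⊞⊞???∙⊛∙≋⊛
⊞⊞⊞⊞⊛∘⊛∘⊞⊞⊞⊛
⊞⊞⊞⊞∙≋⊞⊛≋∘∘∘
⊞⊞⊞⊞⊛∘∘∘∘∘⊛⊛
⊞⊞⊞⊞∙∙⊚∘∘≋∘⊞
⊞⊞⊞⊞∘∙∘∘∘∙∘∙
⊞⊞⊞⊞∘∘≋∙⊞⊛??
⊞⊞⊞⊞∘∙⊛⊞∘???
⊞⊞⊞⊞????????
⊞⊞⊞⊞????????

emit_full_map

???∙⊛∙≋⊛
⊛∘⊛∘⊞⊞⊞⊛
∙≋⊞⊛≋∘∘∘
⊛∘∘∘∘∘⊛⊛
∙∙⊚∘∘≋∘⊞
∘∙∘∘∘∙∘∙
∘∘≋∙⊞⊛??
∘∙⊛⊞∘???

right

⊞⊞⊞?????????
⊞⊞⊞?????????
⊞⊞⊞???∙⊛∙≋⊛?
⊞⊞⊞⊛∘⊛∘⊞⊞⊞⊛?
⊞⊞⊞∙≋⊞⊛≋∘∘∘?
⊞⊞⊞⊛∘∘∘∘∘⊛⊛?
⊞⊞⊞∙∙⊛⊚∘≋∘⊞?
⊞⊞⊞∘∙∘∘∘∙∘∙?
⊞⊞⊞∘∘≋∙⊞⊛???
⊞⊞⊞∘∙⊛⊞∘????
⊞⊞⊞?????????
⊞⊞⊞?????????

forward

⊞⊞⊞?????????
⊞⊞⊞?????????
⊞⊞⊞?????????
⊞⊞⊞???∙⊛∙≋⊛?
⊞⊞⊞⊛∘⊛∘⊞⊞⊞⊛?
⊞⊞⊞∙≋⊞⊛≋∘∘∘?
⊞⊞⊞⊛∘∘⊚∘∘⊛⊛?
⊞⊞⊞∙∙⊛∘∘≋∘⊞?
⊞⊞⊞∘∙∘∘∘∙∘∙?
⊞⊞⊞∘∘≋∙⊞⊛???
⊞⊞⊞∘∙⊛⊞∘????
⊞⊞⊞?????????


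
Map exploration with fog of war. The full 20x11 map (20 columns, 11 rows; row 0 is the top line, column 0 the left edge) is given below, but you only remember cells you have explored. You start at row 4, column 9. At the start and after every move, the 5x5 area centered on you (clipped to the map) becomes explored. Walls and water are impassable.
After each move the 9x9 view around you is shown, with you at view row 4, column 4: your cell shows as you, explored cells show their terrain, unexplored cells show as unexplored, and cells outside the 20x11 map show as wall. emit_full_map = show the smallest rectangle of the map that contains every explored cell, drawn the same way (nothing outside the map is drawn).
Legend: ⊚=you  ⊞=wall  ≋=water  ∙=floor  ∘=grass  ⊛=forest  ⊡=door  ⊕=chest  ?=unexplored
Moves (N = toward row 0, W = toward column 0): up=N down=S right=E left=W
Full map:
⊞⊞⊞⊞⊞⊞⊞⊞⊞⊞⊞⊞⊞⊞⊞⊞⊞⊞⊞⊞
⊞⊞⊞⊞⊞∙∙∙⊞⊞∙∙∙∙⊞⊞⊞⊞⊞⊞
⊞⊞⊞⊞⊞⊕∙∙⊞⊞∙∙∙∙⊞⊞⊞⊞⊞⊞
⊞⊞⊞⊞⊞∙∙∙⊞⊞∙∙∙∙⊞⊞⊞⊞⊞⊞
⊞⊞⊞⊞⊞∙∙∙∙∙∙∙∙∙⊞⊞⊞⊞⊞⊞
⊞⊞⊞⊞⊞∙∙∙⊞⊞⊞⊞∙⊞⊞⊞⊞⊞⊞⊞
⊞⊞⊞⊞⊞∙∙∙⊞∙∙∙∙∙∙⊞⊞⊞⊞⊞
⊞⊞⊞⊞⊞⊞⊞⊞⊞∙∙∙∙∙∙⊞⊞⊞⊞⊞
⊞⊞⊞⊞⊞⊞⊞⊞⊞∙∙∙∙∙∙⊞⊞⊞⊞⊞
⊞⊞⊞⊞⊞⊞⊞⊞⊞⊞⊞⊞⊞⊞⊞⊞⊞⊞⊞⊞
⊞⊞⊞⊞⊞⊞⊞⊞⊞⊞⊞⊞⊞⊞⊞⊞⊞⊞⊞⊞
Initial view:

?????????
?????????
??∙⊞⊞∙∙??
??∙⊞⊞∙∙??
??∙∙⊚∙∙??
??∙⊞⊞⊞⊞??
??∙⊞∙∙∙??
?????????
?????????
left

?????????
?????????
??∙∙⊞⊞∙∙?
??∙∙⊞⊞∙∙?
??∙∙⊚∙∙∙?
??∙∙⊞⊞⊞⊞?
??∙∙⊞∙∙∙?
?????????
?????????

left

?????????
?????????
??⊕∙∙⊞⊞∙∙
??∙∙∙⊞⊞∙∙
??∙∙⊚∙∙∙∙
??∙∙∙⊞⊞⊞⊞
??∙∙∙⊞∙∙∙
?????????
?????????

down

?????????
??⊕∙∙⊞⊞∙∙
??∙∙∙⊞⊞∙∙
??∙∙∙∙∙∙∙
??∙∙⊚⊞⊞⊞⊞
??∙∙∙⊞∙∙∙
??⊞⊞⊞⊞∙??
?????????
?????????

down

??⊕∙∙⊞⊞∙∙
??∙∙∙⊞⊞∙∙
??∙∙∙∙∙∙∙
??∙∙∙⊞⊞⊞⊞
??∙∙⊚⊞∙∙∙
??⊞⊞⊞⊞∙??
??⊞⊞⊞⊞∙??
?????????
?????????

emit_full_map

⊕∙∙⊞⊞∙∙
∙∙∙⊞⊞∙∙
∙∙∙∙∙∙∙
∙∙∙⊞⊞⊞⊞
∙∙⊚⊞∙∙∙
⊞⊞⊞⊞∙??
⊞⊞⊞⊞∙??

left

???⊕∙∙⊞⊞∙
???∙∙∙⊞⊞∙
??⊞∙∙∙∙∙∙
??⊞∙∙∙⊞⊞⊞
??⊞∙⊚∙⊞∙∙
??⊞⊞⊞⊞⊞∙?
??⊞⊞⊞⊞⊞∙?
?????????
?????????

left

????⊕∙∙⊞⊞
????∙∙∙⊞⊞
??⊞⊞∙∙∙∙∙
??⊞⊞∙∙∙⊞⊞
??⊞⊞⊚∙∙⊞∙
??⊞⊞⊞⊞⊞⊞∙
??⊞⊞⊞⊞⊞⊞∙
?????????
?????????

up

?????????
????⊕∙∙⊞⊞
??⊞⊞∙∙∙⊞⊞
??⊞⊞∙∙∙∙∙
??⊞⊞⊚∙∙⊞⊞
??⊞⊞∙∙∙⊞∙
??⊞⊞⊞⊞⊞⊞∙
??⊞⊞⊞⊞⊞⊞∙
?????????

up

?????????
?????????
??⊞⊞⊕∙∙⊞⊞
??⊞⊞∙∙∙⊞⊞
??⊞⊞⊚∙∙∙∙
??⊞⊞∙∙∙⊞⊞
??⊞⊞∙∙∙⊞∙
??⊞⊞⊞⊞⊞⊞∙
??⊞⊞⊞⊞⊞⊞∙

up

⊞⊞⊞⊞⊞⊞⊞⊞⊞
?????????
??⊞⊞∙∙∙??
??⊞⊞⊕∙∙⊞⊞
??⊞⊞⊚∙∙⊞⊞
??⊞⊞∙∙∙∙∙
??⊞⊞∙∙∙⊞⊞
??⊞⊞∙∙∙⊞∙
??⊞⊞⊞⊞⊞⊞∙

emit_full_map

⊞⊞∙∙∙????
⊞⊞⊕∙∙⊞⊞∙∙
⊞⊞⊚∙∙⊞⊞∙∙
⊞⊞∙∙∙∙∙∙∙
⊞⊞∙∙∙⊞⊞⊞⊞
⊞⊞∙∙∙⊞∙∙∙
⊞⊞⊞⊞⊞⊞∙??
⊞⊞⊞⊞⊞⊞∙??

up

⊞⊞⊞⊞⊞⊞⊞⊞⊞
⊞⊞⊞⊞⊞⊞⊞⊞⊞
??⊞⊞⊞⊞⊞??
??⊞⊞∙∙∙??
??⊞⊞⊚∙∙⊞⊞
??⊞⊞∙∙∙⊞⊞
??⊞⊞∙∙∙∙∙
??⊞⊞∙∙∙⊞⊞
??⊞⊞∙∙∙⊞∙

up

⊞⊞⊞⊞⊞⊞⊞⊞⊞
⊞⊞⊞⊞⊞⊞⊞⊞⊞
⊞⊞⊞⊞⊞⊞⊞⊞⊞
??⊞⊞⊞⊞⊞??
??⊞⊞⊚∙∙??
??⊞⊞⊕∙∙⊞⊞
??⊞⊞∙∙∙⊞⊞
??⊞⊞∙∙∙∙∙
??⊞⊞∙∙∙⊞⊞

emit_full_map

⊞⊞⊞⊞⊞????
⊞⊞⊚∙∙????
⊞⊞⊕∙∙⊞⊞∙∙
⊞⊞∙∙∙⊞⊞∙∙
⊞⊞∙∙∙∙∙∙∙
⊞⊞∙∙∙⊞⊞⊞⊞
⊞⊞∙∙∙⊞∙∙∙
⊞⊞⊞⊞⊞⊞∙??
⊞⊞⊞⊞⊞⊞∙??


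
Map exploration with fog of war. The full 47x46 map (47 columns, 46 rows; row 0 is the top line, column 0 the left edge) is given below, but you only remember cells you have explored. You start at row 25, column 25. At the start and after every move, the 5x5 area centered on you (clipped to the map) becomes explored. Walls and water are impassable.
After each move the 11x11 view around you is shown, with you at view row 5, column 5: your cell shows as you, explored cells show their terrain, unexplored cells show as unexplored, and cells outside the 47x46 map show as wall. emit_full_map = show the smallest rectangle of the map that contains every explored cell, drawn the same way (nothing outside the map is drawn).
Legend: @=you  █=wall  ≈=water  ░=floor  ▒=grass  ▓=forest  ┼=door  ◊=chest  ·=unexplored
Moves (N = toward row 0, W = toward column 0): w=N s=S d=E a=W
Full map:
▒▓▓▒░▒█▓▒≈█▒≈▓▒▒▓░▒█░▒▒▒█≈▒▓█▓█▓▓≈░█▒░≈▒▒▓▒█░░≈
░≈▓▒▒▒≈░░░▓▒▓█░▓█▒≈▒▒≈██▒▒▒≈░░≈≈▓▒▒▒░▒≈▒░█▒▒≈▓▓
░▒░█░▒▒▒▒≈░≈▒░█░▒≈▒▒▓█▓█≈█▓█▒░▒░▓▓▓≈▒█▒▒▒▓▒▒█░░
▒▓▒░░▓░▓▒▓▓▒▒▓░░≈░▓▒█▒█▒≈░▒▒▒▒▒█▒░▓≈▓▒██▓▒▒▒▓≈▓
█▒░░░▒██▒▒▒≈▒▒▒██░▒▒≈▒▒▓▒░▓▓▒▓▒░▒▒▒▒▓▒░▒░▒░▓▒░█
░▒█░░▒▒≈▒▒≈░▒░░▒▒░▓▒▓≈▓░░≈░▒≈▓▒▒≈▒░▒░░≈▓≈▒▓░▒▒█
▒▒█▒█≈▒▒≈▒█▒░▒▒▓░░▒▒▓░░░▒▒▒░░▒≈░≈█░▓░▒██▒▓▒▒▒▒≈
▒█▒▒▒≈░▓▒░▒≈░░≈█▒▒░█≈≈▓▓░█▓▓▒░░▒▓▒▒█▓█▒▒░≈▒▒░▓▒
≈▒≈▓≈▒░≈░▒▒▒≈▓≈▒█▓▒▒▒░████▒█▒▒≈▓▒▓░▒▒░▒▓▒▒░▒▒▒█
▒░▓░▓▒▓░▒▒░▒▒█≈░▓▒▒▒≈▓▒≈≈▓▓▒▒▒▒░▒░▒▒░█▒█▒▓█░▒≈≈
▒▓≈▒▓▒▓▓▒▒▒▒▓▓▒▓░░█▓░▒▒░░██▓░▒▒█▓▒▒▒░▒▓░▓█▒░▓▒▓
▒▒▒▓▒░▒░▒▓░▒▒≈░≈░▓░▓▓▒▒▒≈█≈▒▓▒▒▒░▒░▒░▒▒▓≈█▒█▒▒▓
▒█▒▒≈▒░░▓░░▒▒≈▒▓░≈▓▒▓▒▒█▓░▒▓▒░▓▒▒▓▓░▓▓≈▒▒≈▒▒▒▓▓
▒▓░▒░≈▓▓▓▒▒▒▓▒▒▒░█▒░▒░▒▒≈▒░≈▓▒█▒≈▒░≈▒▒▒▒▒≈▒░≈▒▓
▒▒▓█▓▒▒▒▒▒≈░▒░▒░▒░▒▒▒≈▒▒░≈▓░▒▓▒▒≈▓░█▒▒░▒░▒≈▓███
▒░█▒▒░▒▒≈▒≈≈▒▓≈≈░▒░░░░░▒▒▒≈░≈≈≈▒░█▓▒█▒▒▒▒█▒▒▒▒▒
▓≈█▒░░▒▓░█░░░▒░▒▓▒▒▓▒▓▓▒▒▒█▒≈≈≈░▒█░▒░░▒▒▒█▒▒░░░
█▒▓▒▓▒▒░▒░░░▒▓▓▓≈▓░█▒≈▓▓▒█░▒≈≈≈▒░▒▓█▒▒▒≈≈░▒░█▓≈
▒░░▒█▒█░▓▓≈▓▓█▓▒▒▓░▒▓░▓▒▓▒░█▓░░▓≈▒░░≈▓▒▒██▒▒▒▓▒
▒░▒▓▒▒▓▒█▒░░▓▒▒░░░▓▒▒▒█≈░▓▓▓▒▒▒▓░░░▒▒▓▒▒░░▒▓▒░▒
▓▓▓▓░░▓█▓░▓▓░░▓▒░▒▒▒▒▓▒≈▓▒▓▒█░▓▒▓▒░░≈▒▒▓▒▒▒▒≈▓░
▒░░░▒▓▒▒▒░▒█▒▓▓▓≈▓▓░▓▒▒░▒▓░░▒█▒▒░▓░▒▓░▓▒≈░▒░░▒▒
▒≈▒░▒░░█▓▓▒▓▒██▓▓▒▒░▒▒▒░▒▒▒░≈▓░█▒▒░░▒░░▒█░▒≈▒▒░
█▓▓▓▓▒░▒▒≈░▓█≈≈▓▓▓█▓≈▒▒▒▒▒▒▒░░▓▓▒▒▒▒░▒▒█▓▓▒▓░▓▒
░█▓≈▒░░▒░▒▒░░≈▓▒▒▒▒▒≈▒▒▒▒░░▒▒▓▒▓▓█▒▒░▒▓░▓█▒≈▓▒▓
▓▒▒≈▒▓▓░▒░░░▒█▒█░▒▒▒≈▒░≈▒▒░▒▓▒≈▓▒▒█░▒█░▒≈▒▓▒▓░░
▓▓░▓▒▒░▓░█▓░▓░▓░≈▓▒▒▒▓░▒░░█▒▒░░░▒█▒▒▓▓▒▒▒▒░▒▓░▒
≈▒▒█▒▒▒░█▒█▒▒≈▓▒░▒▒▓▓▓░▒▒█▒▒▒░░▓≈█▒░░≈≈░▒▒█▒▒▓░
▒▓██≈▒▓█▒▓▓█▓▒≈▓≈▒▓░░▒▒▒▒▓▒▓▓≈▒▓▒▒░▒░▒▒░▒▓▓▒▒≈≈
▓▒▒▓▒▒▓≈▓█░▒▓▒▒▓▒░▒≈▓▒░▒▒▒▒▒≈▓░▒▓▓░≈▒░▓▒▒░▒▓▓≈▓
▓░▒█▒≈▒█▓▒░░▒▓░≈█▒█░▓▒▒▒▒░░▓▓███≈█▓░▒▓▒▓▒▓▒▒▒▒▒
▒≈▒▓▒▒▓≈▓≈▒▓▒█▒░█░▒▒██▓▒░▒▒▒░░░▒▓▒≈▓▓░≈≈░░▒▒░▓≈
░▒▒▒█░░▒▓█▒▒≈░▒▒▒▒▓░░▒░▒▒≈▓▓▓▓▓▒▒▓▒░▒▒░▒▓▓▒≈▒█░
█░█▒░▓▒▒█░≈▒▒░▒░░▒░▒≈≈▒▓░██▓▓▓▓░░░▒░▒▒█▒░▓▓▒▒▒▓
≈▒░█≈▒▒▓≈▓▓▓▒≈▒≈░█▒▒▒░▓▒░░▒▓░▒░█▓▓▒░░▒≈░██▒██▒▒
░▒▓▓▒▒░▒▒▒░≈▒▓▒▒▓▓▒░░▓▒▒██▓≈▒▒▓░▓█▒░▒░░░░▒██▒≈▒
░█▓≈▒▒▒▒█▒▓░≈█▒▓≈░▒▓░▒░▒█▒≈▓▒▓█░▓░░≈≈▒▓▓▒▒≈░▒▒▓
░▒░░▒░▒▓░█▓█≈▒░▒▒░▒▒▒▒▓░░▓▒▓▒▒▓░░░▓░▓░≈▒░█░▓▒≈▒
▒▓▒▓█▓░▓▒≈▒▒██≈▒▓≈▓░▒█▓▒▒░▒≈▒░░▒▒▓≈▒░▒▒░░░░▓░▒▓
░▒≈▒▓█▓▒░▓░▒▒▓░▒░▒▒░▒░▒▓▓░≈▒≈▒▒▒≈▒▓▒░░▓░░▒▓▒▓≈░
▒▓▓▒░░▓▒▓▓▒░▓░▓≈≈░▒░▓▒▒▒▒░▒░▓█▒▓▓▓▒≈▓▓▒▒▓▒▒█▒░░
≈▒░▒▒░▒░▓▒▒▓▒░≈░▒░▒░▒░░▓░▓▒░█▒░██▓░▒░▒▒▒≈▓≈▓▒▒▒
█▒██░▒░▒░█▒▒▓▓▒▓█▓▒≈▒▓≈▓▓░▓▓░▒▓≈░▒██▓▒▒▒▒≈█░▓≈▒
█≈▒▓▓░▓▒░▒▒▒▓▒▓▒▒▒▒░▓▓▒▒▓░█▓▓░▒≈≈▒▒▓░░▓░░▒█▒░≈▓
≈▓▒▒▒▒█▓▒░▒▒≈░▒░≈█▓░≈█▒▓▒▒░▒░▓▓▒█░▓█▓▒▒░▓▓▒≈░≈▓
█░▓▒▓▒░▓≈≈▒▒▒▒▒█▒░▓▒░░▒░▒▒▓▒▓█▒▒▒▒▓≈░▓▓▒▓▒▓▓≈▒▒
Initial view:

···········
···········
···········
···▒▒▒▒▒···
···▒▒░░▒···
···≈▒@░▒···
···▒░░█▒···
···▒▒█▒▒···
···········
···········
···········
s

···········
···········
···▒▒▒▒▒···
···▒▒░░▒···
···≈▒▒░▒···
···▒░@█▒···
···▒▒█▒▒···
···▒▒▓▒▓···
···········
···········
···········

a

···········
···········
····▒▒▒▒▒··
···▒▒▒░░▒··
···░≈▒▒░▒··
···░▒@░█▒··
···░▒▒█▒▒··
···▒▒▒▓▒▓··
···········
···········
···········

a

···········
···········
·····▒▒▒▒▒·
···▒▒▒▒░░▒·
···▒░≈▒▒░▒·
···▓░@░░█▒·
···▓░▒▒█▒▒·
···▒▒▒▒▓▒▓·
···········
···········
···········

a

···········
···········
······▒▒▒▒▒
···≈▒▒▒▒░░▒
···≈▒░≈▒▒░▒
···▒▓@▒░░█▒
···▓▓░▒▒█▒▒
···░▒▒▒▒▓▒▓
···········
···········
···········

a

···········
···········
·······▒▒▒▒
···▒≈▒▒▒▒░░
···▒≈▒░≈▒▒░
···▒▒@░▒░░█
···▓▓▓░▒▒█▒
···░░▒▒▒▒▓▒
···········
···········
···········

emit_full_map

····▒▒▒▒▒
▒≈▒▒▒▒░░▒
▒≈▒░≈▒▒░▒
▒▒@░▒░░█▒
▓▓▓░▒▒█▒▒
░░▒▒▒▒▓▒▓

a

···········
···········
········▒▒▒
···▒▒≈▒▒▒▒░
···▒▒≈▒░≈▒▒
···▒▒@▓░▒░░
···▒▓▓▓░▒▒█
···▓░░▒▒▒▒▓
···········
···········
···········

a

···········
···········
·········▒▒
···▒▒▒≈▒▒▒▒
···▒▒▒≈▒░≈▒
···▓▒@▒▓░▒░
···▒▒▓▓▓░▒▒
···▒▓░░▒▒▒▒
···········
···········
···········

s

···········
·········▒▒
···▒▒▒≈▒▒▒▒
···▒▒▒≈▒░≈▒
···▓▒▒▒▓░▒░
···▒▒@▓▓░▒▒
···▒▓░░▒▒▒▒
···░▒≈▓▒···
···········
···········
···········

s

·········▒▒
···▒▒▒≈▒▒▒▒
···▒▒▒≈▒░≈▒
···▓▒▒▒▓░▒░
···▒▒▓▓▓░▒▒
···▒▓@░▒▒▒▒
···░▒≈▓▒···
···▒█░▓▒···
···········
···········
···········

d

········▒▒▒
··▒▒▒≈▒▒▒▒░
··▒▒▒≈▒░≈▒▒
··▓▒▒▒▓░▒░░
··▒▒▓▓▓░▒▒█
··▒▓░@▒▒▒▒▓
··░▒≈▓▒░···
··▒█░▓▒▒···
···········
···········
···········

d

·······▒▒▒▒
·▒▒▒≈▒▒▒▒░░
·▒▒▒≈▒░≈▒▒░
·▓▒▒▒▓░▒░░█
·▒▒▓▓▓░▒▒█▒
·▒▓░░@▒▒▒▓▒
·░▒≈▓▒░▒···
·▒█░▓▒▒▒···
···········
···········
···········

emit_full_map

······▒▒▒▒▒
▒▒▒≈▒▒▒▒░░▒
▒▒▒≈▒░≈▒▒░▒
▓▒▒▒▓░▒░░█▒
▒▒▓▓▓░▒▒█▒▒
▒▓░░@▒▒▒▓▒▓
░▒≈▓▒░▒····
▒█░▓▒▒▒····

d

······▒▒▒▒▒
▒▒▒≈▒▒▒▒░░▒
▒▒▒≈▒░≈▒▒░▒
▓▒▒▒▓░▒░░█▒
▒▒▓▓▓░▒▒█▒▒
▒▓░░▒@▒▒▓▒▓
░▒≈▓▒░▒▒···
▒█░▓▒▒▒▒···
···········
···········
···········

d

·····▒▒▒▒▒·
▒▒≈▒▒▒▒░░▒·
▒▒≈▒░≈▒▒░▒·
▒▒▒▓░▒░░█▒·
▒▓▓▓░▒▒█▒▒·
▓░░▒▒@▒▓▒▓·
▒≈▓▒░▒▒▒···
█░▓▒▒▒▒░···
···········
···········
···········

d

····▒▒▒▒▒··
▒≈▒▒▒▒░░▒··
▒≈▒░≈▒▒░▒··
▒▒▓░▒░░█▒··
▓▓▓░▒▒█▒▒··
░░▒▒▒@▓▒▓··
≈▓▒░▒▒▒▒···
░▓▒▒▒▒░░···
···········
···········
···········

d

···▒▒▒▒▒···
≈▒▒▒▒░░▒···
≈▒░≈▒▒░▒···
▒▓░▒░░█▒···
▓▓░▒▒█▒▒···
░▒▒▒▒@▒▓···
▓▒░▒▒▒▒▒···
▓▒▒▒▒░░▓···
···········
···········
···········

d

··▒▒▒▒▒····
▒▒▒▒░░▒····
▒░≈▒▒░▒····
▓░▒░░█▒▒···
▓░▒▒█▒▒▒···
▒▒▒▒▓@▓▓···
▒░▒▒▒▒▒≈···
▒▒▒▒░░▓▓···
···········
···········
···········

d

·▒▒▒▒▒·····
▒▒▒░░▒·····
░≈▒▒░▒·····
░▒░░█▒▒░···
░▒▒█▒▒▒░···
▒▒▒▓▒@▓≈···
░▒▒▒▒▒≈▓···
▒▒▒░░▓▓█···
···········
···········
···········

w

···········
·▒▒▒▒▒·····
▒▒▒░░▒·····
░≈▒▒░▒▓▒···
░▒░░█▒▒░···
░▒▒█▒@▒░···
▒▒▒▓▒▓▓≈···
░▒▒▒▒▒≈▓···
▒▒▒░░▓▓█···
···········
···········

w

···········
···········
·▒▒▒▒▒·····
▒▒▒░░▒▒▓···
░≈▒▒░▒▓▒···
░▒░░█@▒░···
░▒▒█▒▒▒░···
▒▒▒▓▒▓▓≈···
░▒▒▒▒▒≈▓···
▒▒▒░░▓▓█···
···········

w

···········
···········
···········
·▒▒▒▒▒░░···
▒▒▒░░▒▒▓···
░≈▒▒░@▓▒···
░▒░░█▒▒░···
░▒▒█▒▒▒░···
▒▒▒▓▒▓▓≈···
░▒▒▒▒▒≈▓···
▒▒▒░░▓▓█···

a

···········
···········
···········
··▒▒▒▒▒░░··
▒▒▒▒░░▒▒▓··
▒░≈▒▒@▒▓▒··
▓░▒░░█▒▒░··
▓░▒▒█▒▒▒░··
▒▒▒▒▓▒▓▓≈··
▒░▒▒▒▒▒≈▓··
▒▒▒▒░░▓▓█··

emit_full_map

······▒▒▒▒▒░░
▒▒▒≈▒▒▒▒░░▒▒▓
▒▒▒≈▒░≈▒▒@▒▓▒
▓▒▒▒▓░▒░░█▒▒░
▒▒▓▓▓░▒▒█▒▒▒░
▒▓░░▒▒▒▒▓▒▓▓≈
░▒≈▓▒░▒▒▒▒▒≈▓
▒█░▓▒▒▒▒░░▓▓█
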